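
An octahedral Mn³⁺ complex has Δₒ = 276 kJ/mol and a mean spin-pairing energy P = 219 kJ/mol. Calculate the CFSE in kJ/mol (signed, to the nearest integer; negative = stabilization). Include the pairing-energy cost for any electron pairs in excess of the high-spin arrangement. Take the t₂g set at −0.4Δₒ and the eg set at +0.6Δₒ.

-223

Mn sits in group 7; removing 3 electrons leaves Mn³⁺ with 7 − 3 = 4 d electrons.
Δₒ > P, so pairing is preferred: the ground state is low-spin.
Filling d⁴ accordingly: t₂g⁴ eg⁰.
Orbital CFSE = -1.6Δₒ = -1.6 × 276 = -442 kJ/mol.
Excess pairs vs high-spin: 1 − 0 = 1; pairing cost = +219 kJ/mol.
Net CFSE = -442 + 219 = -223 kJ/mol.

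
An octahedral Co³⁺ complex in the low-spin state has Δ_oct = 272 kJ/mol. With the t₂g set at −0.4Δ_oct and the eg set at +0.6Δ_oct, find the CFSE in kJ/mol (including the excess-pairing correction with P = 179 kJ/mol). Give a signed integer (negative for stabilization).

-295

Co³⁺: group 9, so d-count = 9 − 3 = 6.
The d⁶ electrons fill as t₂g⁶ eg⁰.
CFSE(orbital) = 6×(-0.4Δ_oct) + 0×(0.6Δ_oct) = -2.4Δ_oct; with Δ_oct = 272 kJ/mol that is -653 kJ/mol.
Pairing penalty: 3 pairs vs 1 in the high-spin reference → 2 extra × P = 358 kJ/mol.
Overall CFSE = -653 + 358 = -295 kJ/mol.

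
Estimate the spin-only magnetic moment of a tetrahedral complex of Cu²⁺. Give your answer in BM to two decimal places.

Cu sits in group 11; removing 2 electrons leaves Cu²⁺ with 11 − 2 = 9 d electrons.
Tetrahedral fields are weak (Δₜ ≈ 4/9 Δₒ), so electrons fill high-spin.
Configuration: e^4 t2^5 → 1 unpaired electron.
μ(spin-only) = √[1(1+2)] = √3 ≈ 1.73 BM.

1.73 BM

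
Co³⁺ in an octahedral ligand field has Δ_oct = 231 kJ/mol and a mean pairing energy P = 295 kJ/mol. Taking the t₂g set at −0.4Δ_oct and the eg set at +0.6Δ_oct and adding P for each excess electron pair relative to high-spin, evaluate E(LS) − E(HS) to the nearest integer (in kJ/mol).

128

Co sits in group 9; removing 3 electrons leaves Co³⁺ with 9 − 3 = 6 d electrons.
High-spin d⁶ fills as t₂g⁴ eg² with CFSE 4(−0.4) + 2(+0.6) = -0.4Δ_oct = -92 kJ/mol.
Low-spin t₂g⁶ eg⁰ gives -2.4Δ_oct = -554 kJ/mol, but forming 2 extra pairs costs 2P = 590 kJ/mol, so E(LS) = -554 + 590 = 36 kJ/mol.
The difference is 36 − (-92) = 128 kJ/mol, so high-spin lies lower.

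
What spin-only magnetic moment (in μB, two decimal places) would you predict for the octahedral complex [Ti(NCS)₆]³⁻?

1.73 μB

Each NCS⁻ contributes -1; 6 × (-1) = -6. With overall charge -3, Ti is in the +3 oxidation state.
Ti sits in group 4; removing 3 electrons leaves Ti³⁺ with 4 − 3 = 1 d electrons.
Configuration: t₂g¹ eg⁰ → 1 unpaired electron.
μ(spin-only) = √[1(1+2)] = √3 ≈ 1.73 μB.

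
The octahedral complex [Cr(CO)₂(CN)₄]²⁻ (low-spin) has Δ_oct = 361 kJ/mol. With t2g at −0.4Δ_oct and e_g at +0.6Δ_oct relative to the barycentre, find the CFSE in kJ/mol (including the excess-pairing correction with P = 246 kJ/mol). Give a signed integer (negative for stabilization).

Ligand charges: 2×(+0) from CO and 4×(-1) from CN⁻ sum to -4; with overall charge -2, Cr is +2.
Cr sits in group 6; removing 2 electrons leaves Cr²⁺ with 6 − 2 = 4 d electrons.
Electron filling gives t2g^4 e_g^0.
Orbital CFSE = 4(-0.4) + 0(0.6) = -1.6Δ_oct = -1.6 × 361 = -578 kJ/mol.
High-spin d⁴ would be t2g^3 e_g^1 with 0 pairs; low-spin has 1, so 1 excess pair costs +1P = +246 kJ/mol.
Combining: -578 + 246 = -332 kJ/mol.

-332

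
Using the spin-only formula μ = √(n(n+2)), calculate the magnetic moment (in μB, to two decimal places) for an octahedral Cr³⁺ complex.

3.87 μB

Cr sits in group 6; removing 3 electrons leaves Cr³⁺ with 6 − 3 = 3 d electrons.
Configuration: t₂g³ eg⁰ → 3 unpaired electrons.
μ(spin-only) = √[3(3+2)] = √15 ≈ 3.87 μB.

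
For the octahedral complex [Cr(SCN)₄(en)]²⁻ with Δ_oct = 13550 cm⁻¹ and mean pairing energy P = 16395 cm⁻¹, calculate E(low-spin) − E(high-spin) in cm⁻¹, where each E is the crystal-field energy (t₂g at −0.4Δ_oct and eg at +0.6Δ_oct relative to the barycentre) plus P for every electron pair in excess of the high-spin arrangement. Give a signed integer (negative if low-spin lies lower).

Ligand charges: 4×(-1) from SCN⁻ and 1×(+0) from en sum to -4; with overall charge -2, Cr is +2.
Cr²⁺: group 6, so d-count = 6 − 2 = 4.
In the high-spin limit (t₂g³ eg¹) the orbital term is -0.6Δ_oct = -8130 cm⁻¹, with no excess pairing.
Low-spin: t₂g⁴ eg⁰, orbital CFSE = -1.6Δ_oct = -21680 cm⁻¹; plus 1 excess pair × P = +16395 cm⁻¹; total -5285 cm⁻¹.
E(LS) − E(HS) = -5285 − (-8130) = 2845 cm⁻¹.

2845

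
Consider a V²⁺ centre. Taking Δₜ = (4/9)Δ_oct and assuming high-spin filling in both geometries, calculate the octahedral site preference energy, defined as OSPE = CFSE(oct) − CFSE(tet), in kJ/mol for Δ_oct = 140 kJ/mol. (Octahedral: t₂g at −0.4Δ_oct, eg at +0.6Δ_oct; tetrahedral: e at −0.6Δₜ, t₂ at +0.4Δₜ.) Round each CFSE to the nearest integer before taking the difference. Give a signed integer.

-118

Group 5 minus oxidation state +2 gives a d³ configuration for V²⁺.
Octahedral high-spin t2g^3 e_g^0: CFSE = -1.2 × 140 = -168 kJ/mol.
Tetrahedral e^2 t2^1 gives -0.8Δₜ = -0.8 × (4/9) × 140 = -50 kJ/mol.
Subtracting, OSPE = -168 − (-50) = -118 kJ/mol.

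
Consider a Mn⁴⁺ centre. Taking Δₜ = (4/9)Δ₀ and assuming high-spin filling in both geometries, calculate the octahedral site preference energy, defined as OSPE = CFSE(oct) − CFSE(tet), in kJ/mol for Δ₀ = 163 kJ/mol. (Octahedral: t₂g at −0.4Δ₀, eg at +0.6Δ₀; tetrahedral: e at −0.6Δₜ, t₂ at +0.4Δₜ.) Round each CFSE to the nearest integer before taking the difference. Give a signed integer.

-138

Mn⁴⁺: group 7, so d-count = 7 − 4 = 3.
Octahedral (high-spin): t2g^3 e_g^0, CFSE = 3(−0.4) + 0(+0.6) = -1.2Δ₀ = -1.2 × 163 = -196 kJ/mol.
Tetrahedral: e^2 t2^1, CFSE = 2(−0.6) + 1(+0.4) = -0.8Δₜ = -0.8 × (4/9) × 163 = -58 kJ/mol.
OSPE = -196 − (-58) = -138 kJ/mol.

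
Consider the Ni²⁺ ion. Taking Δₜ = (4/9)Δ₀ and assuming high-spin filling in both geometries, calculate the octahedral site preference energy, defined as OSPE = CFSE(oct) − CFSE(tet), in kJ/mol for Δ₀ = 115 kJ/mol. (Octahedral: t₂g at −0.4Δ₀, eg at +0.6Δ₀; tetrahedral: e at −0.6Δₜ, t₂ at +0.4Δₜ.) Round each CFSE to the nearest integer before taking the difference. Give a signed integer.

-97

Group 10 minus oxidation state +2 gives a d⁸ configuration for Ni²⁺.
Octahedral (high-spin): t2g^6 e_g^2, CFSE = 6(−0.4) + 2(+0.6) = -1.2Δ₀ = -1.2 × 115 = -138 kJ/mol.
Tetrahedral: e^4 t2^4, CFSE = 4(−0.6) + 4(+0.4) = -0.8Δₜ = -0.8 × (4/9) × 115 = -41 kJ/mol.
OSPE = CFSE(oct) − CFSE(tet) = -138 − (-41) = -97 kJ/mol.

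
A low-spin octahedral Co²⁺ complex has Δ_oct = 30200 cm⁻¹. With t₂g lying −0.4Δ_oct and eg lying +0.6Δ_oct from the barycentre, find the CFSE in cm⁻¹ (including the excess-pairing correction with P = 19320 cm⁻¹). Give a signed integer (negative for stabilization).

-35040

Group 9 minus oxidation state +2 gives a d⁷ configuration for Co²⁺.
Configuration: t₂g⁶ eg¹.
CFSE(orbital) = 6×(-0.4Δ_oct) + 1×(0.6Δ_oct) = -1.8Δ_oct; with Δ_oct = 30200 cm⁻¹ that is -54360 cm⁻¹.
Pairing penalty: 3 pairs vs 2 in the high-spin reference → 1 extra × P = 19320 cm⁻¹.
Overall CFSE = -54360 + 19320 = -35040 cm⁻¹.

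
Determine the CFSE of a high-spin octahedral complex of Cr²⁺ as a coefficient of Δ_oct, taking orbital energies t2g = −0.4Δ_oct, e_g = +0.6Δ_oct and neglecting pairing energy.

Cr is in group 6, so Cr²⁺ is d⁴ (6 − 2 = 4).
Configuration: t2g^3 e_g^1.
CFSE = 3(-0.4Δ_oct) + 1(0.6Δ_oct) = -1.2Δ_oct + 0.6Δ_oct = -0.6Δ_oct.

-0.6 Δ_oct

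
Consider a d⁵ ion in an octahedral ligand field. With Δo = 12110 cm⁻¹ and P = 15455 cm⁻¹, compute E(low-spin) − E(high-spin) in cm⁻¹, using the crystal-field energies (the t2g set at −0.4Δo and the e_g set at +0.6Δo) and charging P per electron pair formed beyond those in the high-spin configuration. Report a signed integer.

In the high-spin limit (t2g^3 e_g^2) the orbital term is 0.0Δo = 0 cm⁻¹, with no excess pairing.
Low-spin: t2g^5 e_g^0, orbital CFSE = -2.0Δo = -24220 cm⁻¹; plus 2 excess pairs × P = +30910 cm⁻¹; total 6690 cm⁻¹.
The difference is 6690 − (0) = 6690 cm⁻¹, so high-spin lies lower.

6690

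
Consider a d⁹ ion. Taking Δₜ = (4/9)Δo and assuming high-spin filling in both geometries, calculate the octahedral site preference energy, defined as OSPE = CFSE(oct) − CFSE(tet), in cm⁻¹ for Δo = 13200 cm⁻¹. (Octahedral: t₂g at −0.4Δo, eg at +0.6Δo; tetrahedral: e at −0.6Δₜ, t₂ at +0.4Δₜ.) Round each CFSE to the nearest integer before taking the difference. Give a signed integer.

-5573

Octahedral (high-spin): t2g^6 e_g^3, CFSE = 6(−0.4) + 3(+0.6) = -0.6Δo = -0.6 × 13200 = -7920 cm⁻¹.
Tetrahedral: e^4 t2^5, CFSE = 4(−0.6) + 5(+0.4) = -0.4Δₜ = -0.4 × (4/9) × 13200 = -2347 cm⁻¹.
Subtracting, OSPE = -7920 − (-2347) = -5573 cm⁻¹.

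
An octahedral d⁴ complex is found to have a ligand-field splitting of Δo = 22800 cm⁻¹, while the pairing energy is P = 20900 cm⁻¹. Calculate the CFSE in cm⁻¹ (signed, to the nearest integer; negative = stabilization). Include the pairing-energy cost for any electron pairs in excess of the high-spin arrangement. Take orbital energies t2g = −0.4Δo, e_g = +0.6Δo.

Since Δo = 22800 cm⁻¹ > P = 20900 cm⁻¹, the complex adopts the low-spin configuration.
Configuration: t2g^4 e_g^0.
Orbital CFSE = -1.6Δo = -1.6 × 22800 = -36480 cm⁻¹.
Excess pairs vs high-spin: 1 − 0 = 1; pairing cost = +20900 cm⁻¹.
Net CFSE = -36480 + 20900 = -15580 cm⁻¹.

-15580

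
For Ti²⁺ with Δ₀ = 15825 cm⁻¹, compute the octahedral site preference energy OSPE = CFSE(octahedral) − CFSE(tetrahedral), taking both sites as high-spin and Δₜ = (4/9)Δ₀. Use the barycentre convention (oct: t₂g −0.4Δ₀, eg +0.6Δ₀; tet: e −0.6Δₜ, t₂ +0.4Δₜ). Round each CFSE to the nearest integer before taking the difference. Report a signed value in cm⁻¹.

Group 4 minus oxidation state +2 gives a d² configuration for Ti²⁺.
Octahedral high-spin t₂g² eg⁰: CFSE = -0.8 × 15825 = -12660 cm⁻¹.
Tetrahedral e² t₂⁰ gives -1.2Δₜ = -1.2 × (4/9) × 15825 = -8440 cm⁻¹.
Subtracting, OSPE = -12660 − (-8440) = -4220 cm⁻¹.

-4220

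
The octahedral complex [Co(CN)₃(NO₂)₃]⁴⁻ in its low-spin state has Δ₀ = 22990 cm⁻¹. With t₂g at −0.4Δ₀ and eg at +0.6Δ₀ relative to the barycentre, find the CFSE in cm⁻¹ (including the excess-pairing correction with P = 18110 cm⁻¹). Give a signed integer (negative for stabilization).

-23272

Ligand charges: 3×(-1) from CN⁻ and 3×(-1) from NO₂⁻ sum to -6; with overall charge -4, Co is +2.
Co²⁺: group 9, so d-count = 9 − 2 = 7.
Electron filling gives t₂g⁶ eg¹.
Orbital CFSE = 6(-0.4) + 1(0.6) = -1.8Δ₀ = -1.8 × 22990 = -41382 cm⁻¹.
High-spin d⁷ would be t₂g⁵ eg² with 2 pairs; low-spin has 3, so 1 excess pair costs +1P = +18110 cm⁻¹.
Net CFSE = -41382 + 18110 = -23272 cm⁻¹.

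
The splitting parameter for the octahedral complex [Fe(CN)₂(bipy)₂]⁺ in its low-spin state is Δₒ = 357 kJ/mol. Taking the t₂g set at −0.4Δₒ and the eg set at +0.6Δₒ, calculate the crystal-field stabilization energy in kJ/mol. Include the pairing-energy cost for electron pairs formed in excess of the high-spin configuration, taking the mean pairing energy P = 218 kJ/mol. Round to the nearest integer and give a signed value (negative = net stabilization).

Ligand charges: 2×(-1) from CN⁻ and 2×(+0) from bipy sum to -2; with overall charge +1, Fe is +3.
Fe sits in group 8; removing 3 electrons leaves Fe³⁺ with 8 − 3 = 5 d electrons.
Electron filling gives t₂g⁵ eg⁰.
The orbital stabilization is -2.0Δₒ = -2.0 × 357 = -714 kJ/mol.
Relative to high-spin t₂g³ eg² (0 paired), the low-spin configuration has 2 additional pairs, contributing +2 × 218 = +436 kJ/mol.
Overall CFSE = -714 + 436 = -278 kJ/mol.

-278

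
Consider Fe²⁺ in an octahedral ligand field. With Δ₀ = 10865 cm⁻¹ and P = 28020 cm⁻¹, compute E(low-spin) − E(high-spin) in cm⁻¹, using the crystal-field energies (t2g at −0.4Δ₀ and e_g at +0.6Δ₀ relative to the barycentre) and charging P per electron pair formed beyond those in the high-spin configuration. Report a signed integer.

34310

Fe²⁺: group 8, so d-count = 8 − 2 = 6.
In the high-spin limit (t2g^4 e_g^2) the orbital term is -0.4Δ₀ = -4346 cm⁻¹, with no excess pairing.
Low-spin t2g^6 e_g^0 gives -2.4Δ₀ = -26076 cm⁻¹, but forming 2 extra pairs costs 2P = 56040 cm⁻¹, so E(LS) = -26076 + 56040 = 29964 cm⁻¹.
The difference is 29964 − (-4346) = 34310 cm⁻¹, so high-spin lies lower.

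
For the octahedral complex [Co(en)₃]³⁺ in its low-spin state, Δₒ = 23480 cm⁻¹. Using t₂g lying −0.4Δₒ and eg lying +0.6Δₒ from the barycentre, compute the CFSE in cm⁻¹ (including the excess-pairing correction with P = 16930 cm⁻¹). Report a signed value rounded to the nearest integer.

en is neutral, so the +3 overall charge sits on Co: oxidation state +3.
Co³⁺: group 9, so d-count = 9 − 3 = 6.
Configuration: t₂g⁶ eg⁰.
CFSE(orbital) = 6×(-0.4Δₒ) + 0×(0.6Δₒ) = -2.4Δₒ; with Δₒ = 23480 cm⁻¹ that is -56352 cm⁻¹.
High-spin d⁶ would be t₂g⁴ eg² with 1 pair; low-spin has 3, so 2 excess pairs cost +2P = +33860 cm⁻¹.
Net CFSE = -56352 + 33860 = -22492 cm⁻¹.

-22492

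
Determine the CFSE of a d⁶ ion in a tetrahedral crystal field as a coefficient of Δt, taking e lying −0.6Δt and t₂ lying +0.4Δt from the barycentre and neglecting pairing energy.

With tetrahedral geometry the complex is necessarily high-spin.
Configuration: e³ t₂³.
CFSE = 3(-0.6Δt) + 3(0.4Δt) = -1.8Δt + 1.2Δt = -0.6Δt.

-0.6 Δt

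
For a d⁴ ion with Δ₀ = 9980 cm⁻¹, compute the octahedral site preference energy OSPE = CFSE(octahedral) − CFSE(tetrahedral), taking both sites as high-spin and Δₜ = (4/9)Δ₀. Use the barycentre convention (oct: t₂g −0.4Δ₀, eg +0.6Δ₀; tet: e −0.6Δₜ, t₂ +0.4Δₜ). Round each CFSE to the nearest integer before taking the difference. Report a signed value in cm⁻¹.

-4214

Octahedral high-spin t₂g³ eg¹: CFSE = -0.6 × 9980 = -5988 cm⁻¹.
Tetrahedral: e² t₂², CFSE = 2(−0.6) + 2(+0.4) = -0.4Δₜ = -0.4 × (4/9) × 9980 = -1774 cm⁻¹.
OSPE = -5988 − (-1774) = -4214 cm⁻¹.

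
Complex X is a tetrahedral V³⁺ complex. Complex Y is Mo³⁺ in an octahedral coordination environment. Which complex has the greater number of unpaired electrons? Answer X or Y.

X: V is in group 5, so V³⁺ is d² (5 − 3 = 2); Tetrahedral splitting is small, so the complex is high-spin; e² t₂⁰ → 2 unpaired.
Y: Mo is in group 6, so Mo³⁺ is d³ (6 − 3 = 3); t₂g³ eg⁰ → 3 unpaired.
So Y has more unpaired electrons.

Y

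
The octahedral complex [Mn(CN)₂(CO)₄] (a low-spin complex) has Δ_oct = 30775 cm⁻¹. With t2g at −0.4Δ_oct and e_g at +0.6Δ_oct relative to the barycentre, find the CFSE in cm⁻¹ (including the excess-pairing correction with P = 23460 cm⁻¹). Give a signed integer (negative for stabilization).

Ligand charges: 2×(-1) from CN⁻ and 4×(+0) from CO sum to -2; with overall charge +0, Mn is +2.
Mn²⁺: group 7, so d-count = 7 − 2 = 5.
Electron filling gives t2g^5 e_g^0.
Orbital CFSE = 5(-0.4) + 0(0.6) = -2.0Δ_oct = -2.0 × 30775 = -61550 cm⁻¹.
Relative to high-spin t2g^3 e_g^2 (0 paired), the low-spin configuration has 2 additional pairs, contributing +2 × 23460 = +46920 cm⁻¹.
Net CFSE = -61550 + 46920 = -14630 cm⁻¹.

-14630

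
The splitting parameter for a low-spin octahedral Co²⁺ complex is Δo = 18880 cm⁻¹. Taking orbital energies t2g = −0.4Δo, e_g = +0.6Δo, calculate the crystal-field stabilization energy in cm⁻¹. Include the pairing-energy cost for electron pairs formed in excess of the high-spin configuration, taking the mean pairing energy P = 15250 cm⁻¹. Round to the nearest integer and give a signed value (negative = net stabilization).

Co sits in group 9; removing 2 electrons leaves Co²⁺ with 9 − 2 = 7 d electrons.
Electron filling gives t2g^6 e_g^1.
CFSE(orbital) = 6×(-0.4Δo) + 1×(0.6Δo) = -1.8Δo; with Δo = 18880 cm⁻¹ that is -33984 cm⁻¹.
Relative to high-spin t2g^5 e_g^2 (2 paired), the low-spin configuration has 1 additional pair, contributing +1 × 15250 = +15250 cm⁻¹.
Combining: -33984 + 15250 = -18734 cm⁻¹.

-18734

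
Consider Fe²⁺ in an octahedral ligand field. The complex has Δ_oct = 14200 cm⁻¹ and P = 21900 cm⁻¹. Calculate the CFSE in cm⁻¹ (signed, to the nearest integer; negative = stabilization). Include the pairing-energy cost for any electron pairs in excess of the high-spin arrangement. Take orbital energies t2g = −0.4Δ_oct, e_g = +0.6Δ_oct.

Group 8 minus oxidation state +2 gives a d⁶ configuration for Fe²⁺.
Since Δ_oct = 14200 cm⁻¹ < P = 21900 cm⁻¹, the complex adopts the high-spin configuration.
Configuration: t2g^4 e_g^2.
Orbital CFSE = -0.4Δ_oct = -0.4 × 14200 = -5680 cm⁻¹.
High-spin has no excess pairs, so no pairing correction applies.

-5680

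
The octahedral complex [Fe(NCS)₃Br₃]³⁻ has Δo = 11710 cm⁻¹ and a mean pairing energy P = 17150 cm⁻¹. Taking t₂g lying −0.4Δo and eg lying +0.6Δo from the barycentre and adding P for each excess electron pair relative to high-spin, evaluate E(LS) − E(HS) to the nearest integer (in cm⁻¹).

10880

Ligand charges: 3×(-1) from NCS⁻ and 3×(-1) from Br⁻ sum to -6; with overall charge -3, Fe is +3.
Fe sits in group 8; removing 3 electrons leaves Fe³⁺ with 8 − 3 = 5 d electrons.
High-spin: t₂g³ eg², CFSE = 0.0Δo = 0 cm⁻¹.
Low-spin t₂g⁵ eg⁰ gives -2.0Δo = -23420 cm⁻¹, but forming 2 extra pairs costs 2P = 34300 cm⁻¹, so E(LS) = -23420 + 34300 = 10880 cm⁻¹.
E(LS) − E(HS) = 10880 − (0) = 10880 cm⁻¹.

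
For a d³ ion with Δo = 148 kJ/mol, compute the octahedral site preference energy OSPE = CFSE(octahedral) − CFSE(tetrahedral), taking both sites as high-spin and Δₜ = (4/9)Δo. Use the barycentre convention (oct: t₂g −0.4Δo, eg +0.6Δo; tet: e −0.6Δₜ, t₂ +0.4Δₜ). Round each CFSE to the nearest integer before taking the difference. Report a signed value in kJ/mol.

Octahedral (high-spin): t2g^3 e_g^0, CFSE = 3(−0.4) + 0(+0.6) = -1.2Δo = -1.2 × 148 = -178 kJ/mol.
Tetrahedral: e^2 t2^1, CFSE = 2(−0.6) + 1(+0.4) = -0.8Δₜ = -0.8 × (4/9) × 148 = -53 kJ/mol.
Subtracting, OSPE = -178 − (-53) = -125 kJ/mol.

-125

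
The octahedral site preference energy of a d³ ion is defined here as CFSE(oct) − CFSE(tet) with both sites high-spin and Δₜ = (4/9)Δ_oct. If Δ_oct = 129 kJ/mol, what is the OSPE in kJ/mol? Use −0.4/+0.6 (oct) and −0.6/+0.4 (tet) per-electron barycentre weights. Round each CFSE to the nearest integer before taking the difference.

-109

In an octahedral site d³ (HS) is t₂g³ eg⁰, giving CFSE(oct) = -1.2Δ_oct = -155 kJ/mol.
Tetrahedral: e² t₂¹, CFSE = 2(−0.6) + 1(+0.4) = -0.8Δₜ = -0.8 × (4/9) × 129 = -46 kJ/mol.
OSPE = -155 − (-46) = -109 kJ/mol.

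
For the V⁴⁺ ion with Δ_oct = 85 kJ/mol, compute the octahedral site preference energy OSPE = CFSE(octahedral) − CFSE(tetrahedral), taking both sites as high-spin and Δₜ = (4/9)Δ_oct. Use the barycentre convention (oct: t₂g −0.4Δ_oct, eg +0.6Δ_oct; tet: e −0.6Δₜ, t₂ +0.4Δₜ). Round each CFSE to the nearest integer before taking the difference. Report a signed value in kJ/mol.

-11

V sits in group 5; removing 4 electrons leaves V⁴⁺ with 5 − 4 = 1 d electrons.
In an octahedral site d¹ (HS) is t₂g¹ eg⁰, giving CFSE(oct) = -0.4Δ_oct = -34 kJ/mol.
Tetrahedral: e¹ t₂⁰, CFSE = 1(−0.6) + 0(+0.4) = -0.6Δₜ = -0.6 × (4/9) × 85 = -23 kJ/mol.
OSPE = CFSE(oct) − CFSE(tet) = -34 − (-23) = -11 kJ/mol.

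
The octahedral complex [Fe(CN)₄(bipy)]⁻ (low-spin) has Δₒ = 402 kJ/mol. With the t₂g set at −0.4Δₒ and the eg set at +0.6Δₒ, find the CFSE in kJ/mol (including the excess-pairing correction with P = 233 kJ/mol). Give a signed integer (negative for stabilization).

Ligand charges: 4×(-1) from CN⁻ and 1×(+0) from bipy sum to -4; with overall charge -1, Fe is +3.
Fe³⁺: group 8, so d-count = 8 − 3 = 5.
Configuration: t₂g⁵ eg⁰.
Orbital CFSE = 5(-0.4) + 0(0.6) = -2.0Δₒ = -2.0 × 402 = -804 kJ/mol.
Pairing penalty: 2 pairs vs 0 in the high-spin reference → 2 extra × P = 466 kJ/mol.
Overall CFSE = -804 + 466 = -338 kJ/mol.

-338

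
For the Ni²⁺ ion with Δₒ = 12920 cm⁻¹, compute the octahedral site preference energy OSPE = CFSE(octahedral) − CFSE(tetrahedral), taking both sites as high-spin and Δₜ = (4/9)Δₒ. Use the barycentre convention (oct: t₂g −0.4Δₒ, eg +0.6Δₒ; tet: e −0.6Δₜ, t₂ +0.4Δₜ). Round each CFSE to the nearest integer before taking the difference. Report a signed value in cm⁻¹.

Ni²⁺: group 10, so d-count = 10 − 2 = 8.
In an octahedral site d⁸ (HS) is t2g^6 e_g^2, giving CFSE(oct) = -1.2Δₒ = -15504 cm⁻¹.
Tetrahedral: e^4 t2^4, CFSE = 4(−0.6) + 4(+0.4) = -0.8Δₜ = -0.8 × (4/9) × 12920 = -4594 cm⁻¹.
Subtracting, OSPE = -15504 − (-4594) = -10910 cm⁻¹.

-10910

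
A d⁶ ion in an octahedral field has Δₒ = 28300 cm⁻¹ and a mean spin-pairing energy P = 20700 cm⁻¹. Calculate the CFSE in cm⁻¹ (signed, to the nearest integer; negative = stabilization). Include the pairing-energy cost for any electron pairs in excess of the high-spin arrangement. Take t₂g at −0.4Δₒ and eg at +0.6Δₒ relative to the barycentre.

Here Δₒ > P (28300 > 20700), so the low-spin state is favoured.
Filling d⁶ accordingly: t₂g⁶ eg⁰.
Orbital CFSE = -2.4Δₒ = -2.4 × 28300 = -67920 cm⁻¹.
Excess pairs vs high-spin: 3 − 1 = 2; pairing cost = +41400 cm⁻¹.
Net CFSE = -67920 + 41400 = -26520 cm⁻¹.

-26520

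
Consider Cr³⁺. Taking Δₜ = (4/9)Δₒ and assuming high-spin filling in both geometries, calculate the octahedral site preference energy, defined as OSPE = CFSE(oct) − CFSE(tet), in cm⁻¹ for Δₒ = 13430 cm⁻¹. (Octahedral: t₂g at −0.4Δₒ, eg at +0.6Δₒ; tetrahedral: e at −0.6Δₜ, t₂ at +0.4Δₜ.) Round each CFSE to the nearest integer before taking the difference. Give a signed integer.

-11341

Group 6 minus oxidation state +3 gives a d³ configuration for Cr³⁺.
Octahedral (high-spin): t2g^3 e_g^0, CFSE = 3(−0.4) + 0(+0.6) = -1.2Δₒ = -1.2 × 13430 = -16116 cm⁻¹.
Tetrahedral: e^2 t2^1, CFSE = 2(−0.6) + 1(+0.4) = -0.8Δₜ = -0.8 × (4/9) × 13430 = -4775 cm⁻¹.
Subtracting, OSPE = -16116 − (-4775) = -11341 cm⁻¹.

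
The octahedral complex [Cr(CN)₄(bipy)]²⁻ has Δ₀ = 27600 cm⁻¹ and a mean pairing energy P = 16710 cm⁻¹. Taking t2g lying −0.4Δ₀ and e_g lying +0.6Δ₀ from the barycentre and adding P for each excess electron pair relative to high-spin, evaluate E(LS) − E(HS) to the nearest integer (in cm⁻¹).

-10890

Ligand charges: 4×(-1) from CN⁻ and 1×(+0) from bipy sum to -4; with overall charge -2, Cr is +2.
Cr is in group 6, so Cr²⁺ is d⁴ (6 − 2 = 4).
High-spin d⁴ fills as t2g^3 e_g^1 with CFSE 3(−0.4) + 1(+0.6) = -0.6Δ₀ = -16560 cm⁻¹.
Low-spin: t2g^4 e_g^0, orbital CFSE = -1.6Δ₀ = -44160 cm⁻¹; plus 1 excess pair × P = +16710 cm⁻¹; total -27450 cm⁻¹.
E(LS) − E(HS) = -27450 − (-16560) = -10890 cm⁻¹.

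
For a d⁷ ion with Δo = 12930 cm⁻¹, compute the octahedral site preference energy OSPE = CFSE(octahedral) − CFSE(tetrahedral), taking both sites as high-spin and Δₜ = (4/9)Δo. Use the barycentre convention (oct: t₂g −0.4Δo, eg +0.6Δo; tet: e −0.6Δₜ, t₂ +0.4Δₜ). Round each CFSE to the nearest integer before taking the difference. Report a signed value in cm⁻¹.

Octahedral (high-spin): t₂g⁵ eg², CFSE = 5(−0.4) + 2(+0.6) = -0.8Δo = -0.8 × 12930 = -10344 cm⁻¹.
In a tetrahedral site the filling is e⁴ t₂³: CFSE(tet) = -1.2Δₜ = -1.2 × (4/9)(12930) = -6896 cm⁻¹.
Subtracting, OSPE = -10344 − (-6896) = -3448 cm⁻¹.

-3448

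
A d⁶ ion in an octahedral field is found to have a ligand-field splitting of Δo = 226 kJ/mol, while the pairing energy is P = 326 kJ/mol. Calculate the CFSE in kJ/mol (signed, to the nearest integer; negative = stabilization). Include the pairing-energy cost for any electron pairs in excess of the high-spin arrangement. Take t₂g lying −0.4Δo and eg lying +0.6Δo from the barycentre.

-90

Δo < P, so pairing is avoided: the ground state is high-spin.
Configuration: t₂g⁴ eg².
Orbital CFSE = -0.4Δo = -0.4 × 226 = -90 kJ/mol.
High-spin has no excess pairs, so no pairing correction applies.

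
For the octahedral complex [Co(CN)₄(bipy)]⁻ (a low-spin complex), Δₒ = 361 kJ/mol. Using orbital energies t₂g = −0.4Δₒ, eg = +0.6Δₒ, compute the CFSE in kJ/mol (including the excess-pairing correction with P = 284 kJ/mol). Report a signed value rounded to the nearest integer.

Ligand charges: 4×(-1) from CN⁻ and 1×(+0) from bipy sum to -4; with overall charge -1, Co is +3.
Co³⁺: group 9, so d-count = 9 − 3 = 6.
The d⁶ electrons fill as t₂g⁶ eg⁰.
Orbital CFSE = 6(-0.4) + 0(0.6) = -2.4Δₒ = -2.4 × 361 = -866 kJ/mol.
High-spin d⁶ would be t₂g⁴ eg² with 1 pair; low-spin has 3, so 2 excess pairs cost +2P = +568 kJ/mol.
Overall CFSE = -866 + 568 = -298 kJ/mol.

-298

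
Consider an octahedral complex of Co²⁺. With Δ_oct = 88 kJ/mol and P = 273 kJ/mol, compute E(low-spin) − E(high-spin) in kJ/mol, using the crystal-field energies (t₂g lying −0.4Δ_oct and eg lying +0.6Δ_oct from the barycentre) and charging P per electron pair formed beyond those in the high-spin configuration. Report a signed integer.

185

Co sits in group 9; removing 2 electrons leaves Co²⁺ with 9 − 2 = 7 d electrons.
High-spin: t₂g⁵ eg², CFSE = -0.8Δ_oct = -70 kJ/mol.
Low-spin: t₂g⁶ eg¹, orbital CFSE = -1.8Δ_oct = -158 kJ/mol; plus 1 excess pair × P = +273 kJ/mol; total 115 kJ/mol.
E(LS) − E(HS) = 115 − (-70) = 185 kJ/mol.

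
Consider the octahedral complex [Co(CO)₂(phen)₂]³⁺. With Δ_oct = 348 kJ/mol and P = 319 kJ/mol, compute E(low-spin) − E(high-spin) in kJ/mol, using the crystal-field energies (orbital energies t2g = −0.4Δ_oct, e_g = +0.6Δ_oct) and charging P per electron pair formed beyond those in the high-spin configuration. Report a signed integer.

-58

Ligand charges: 2×(+0) from CO and 2×(+0) from phen sum to +0; with overall charge +3, Co is +3.
Co³⁺: group 9, so d-count = 9 − 3 = 6.
High-spin: t2g^4 e_g^2, CFSE = -0.4Δ_oct = -139 kJ/mol.
Low-spin t2g^6 e_g^0 gives -2.4Δ_oct = -835 kJ/mol, but forming 2 extra pairs costs 2P = 638 kJ/mol, so E(LS) = -835 + 638 = -197 kJ/mol.
E(LS) − E(HS) = -197 − (-139) = -58 kJ/mol.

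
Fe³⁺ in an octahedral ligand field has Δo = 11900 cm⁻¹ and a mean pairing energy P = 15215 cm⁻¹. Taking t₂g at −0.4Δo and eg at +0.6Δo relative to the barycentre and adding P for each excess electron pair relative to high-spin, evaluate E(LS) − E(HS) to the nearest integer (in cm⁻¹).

Fe³⁺: group 8, so d-count = 8 − 3 = 5.
In the high-spin limit (t₂g³ eg²) the orbital term is 0.0Δo = 0 cm⁻¹, with no excess pairing.
Low-spin t₂g⁵ eg⁰ gives -2.0Δo = -23800 cm⁻¹, but forming 2 extra pairs costs 2P = 30430 cm⁻¹, so E(LS) = -23800 + 30430 = 6630 cm⁻¹.
The difference is 6630 − (0) = 6630 cm⁻¹, so high-spin lies lower.

6630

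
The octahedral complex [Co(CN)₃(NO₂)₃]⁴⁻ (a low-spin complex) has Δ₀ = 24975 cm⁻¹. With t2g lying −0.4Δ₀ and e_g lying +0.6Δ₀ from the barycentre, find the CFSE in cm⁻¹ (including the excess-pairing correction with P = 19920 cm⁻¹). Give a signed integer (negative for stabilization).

-25035

Ligand charges: 3×(-1) from CN⁻ and 3×(-1) from NO₂⁻ sum to -6; with overall charge -4, Co is +2.
Co sits in group 9; removing 2 electrons leaves Co²⁺ with 9 − 2 = 7 d electrons.
Electron filling gives t2g^6 e_g^1.
The orbital stabilization is -1.8Δ₀ = -1.8 × 24975 = -44955 cm⁻¹.
Pairing penalty: 3 pairs vs 2 in the high-spin reference → 1 extra × P = 19920 cm⁻¹.
Net CFSE = -44955 + 19920 = -25035 cm⁻¹.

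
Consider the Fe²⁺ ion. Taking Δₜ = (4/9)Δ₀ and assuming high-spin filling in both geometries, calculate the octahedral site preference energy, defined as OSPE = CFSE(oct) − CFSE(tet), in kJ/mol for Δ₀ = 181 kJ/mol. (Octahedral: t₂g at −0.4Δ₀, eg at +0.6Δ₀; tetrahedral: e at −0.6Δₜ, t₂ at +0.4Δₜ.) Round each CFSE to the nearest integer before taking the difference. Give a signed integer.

Fe is in group 8, so Fe²⁺ is d⁶ (8 − 2 = 6).
Octahedral (high-spin): t2g^4 e_g^2, CFSE = 4(−0.4) + 2(+0.6) = -0.4Δ₀ = -0.4 × 181 = -72 kJ/mol.
Tetrahedral e^3 t2^3 gives -0.6Δₜ = -0.6 × (4/9) × 181 = -48 kJ/mol.
OSPE = -72 − (-48) = -24 kJ/mol.

-24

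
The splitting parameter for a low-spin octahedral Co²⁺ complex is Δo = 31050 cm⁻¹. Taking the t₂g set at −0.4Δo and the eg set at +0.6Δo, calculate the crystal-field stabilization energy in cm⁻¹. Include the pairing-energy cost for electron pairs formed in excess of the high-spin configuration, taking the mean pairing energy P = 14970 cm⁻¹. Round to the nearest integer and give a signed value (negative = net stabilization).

Group 9 minus oxidation state +2 gives a d⁷ configuration for Co²⁺.
The d⁷ electrons fill as t₂g⁶ eg¹.
CFSE(orbital) = 6×(-0.4Δo) + 1×(0.6Δo) = -1.8Δo; with Δo = 31050 cm⁻¹ that is -55890 cm⁻¹.
Pairing penalty: 3 pairs vs 2 in the high-spin reference → 1 extra × P = 14970 cm⁻¹.
Net CFSE = -55890 + 14970 = -40920 cm⁻¹.

-40920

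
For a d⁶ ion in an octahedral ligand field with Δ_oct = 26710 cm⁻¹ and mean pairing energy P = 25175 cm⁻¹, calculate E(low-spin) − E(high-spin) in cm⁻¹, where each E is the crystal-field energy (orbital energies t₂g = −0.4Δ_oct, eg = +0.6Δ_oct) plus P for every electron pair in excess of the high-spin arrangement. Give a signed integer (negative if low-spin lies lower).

High-spin d⁶ fills as t₂g⁴ eg² with CFSE 4(−0.4) + 2(+0.6) = -0.4Δ_oct = -10684 cm⁻¹.
For low-spin the configuration is t₂g⁶ eg⁰: orbital energy -2.4 × 26710 = -64104 cm⁻¹, and 2 additional pairs relative to high-spin add 50350 cm⁻¹, giving -13754 cm⁻¹.
The difference is -13754 − (-10684) = -3070 cm⁻¹, so low-spin lies lower.

-3070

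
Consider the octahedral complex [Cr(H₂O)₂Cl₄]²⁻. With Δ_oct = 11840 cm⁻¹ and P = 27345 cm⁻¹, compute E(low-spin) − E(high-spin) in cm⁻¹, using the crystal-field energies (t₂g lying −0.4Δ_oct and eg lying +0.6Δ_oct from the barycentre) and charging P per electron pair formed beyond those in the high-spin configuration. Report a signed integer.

Ligand charges: 2×(+0) from H₂O and 4×(-1) from Cl⁻ sum to -4; with overall charge -2, Cr is +2.
Cr²⁺: group 6, so d-count = 6 − 2 = 4.
High-spin: t₂g³ eg¹, CFSE = -0.6Δ_oct = -7104 cm⁻¹.
Low-spin: t₂g⁴ eg⁰, orbital CFSE = -1.6Δ_oct = -18944 cm⁻¹; plus 1 excess pair × P = +27345 cm⁻¹; total 8401 cm⁻¹.
Thus E(LS) − E(HS) = 15505 cm⁻¹.

15505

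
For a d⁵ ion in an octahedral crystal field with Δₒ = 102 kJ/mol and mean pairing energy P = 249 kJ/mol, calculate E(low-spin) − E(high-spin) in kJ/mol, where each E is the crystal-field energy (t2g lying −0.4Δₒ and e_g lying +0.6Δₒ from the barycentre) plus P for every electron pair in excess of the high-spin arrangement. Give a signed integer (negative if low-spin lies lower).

High-spin: t2g^3 e_g^2, CFSE = 0.0Δₒ = 0 kJ/mol.
Low-spin: t2g^5 e_g^0, orbital CFSE = -2.0Δₒ = -204 kJ/mol; plus 2 excess pairs × P = +498 kJ/mol; total 294 kJ/mol.
E(LS) − E(HS) = 294 − (0) = 294 kJ/mol.

294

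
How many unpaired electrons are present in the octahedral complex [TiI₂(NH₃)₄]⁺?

Ligand charges: 2×(-1) from I⁻ and 4×(+0) from NH₃ sum to -2; with overall charge +1, Ti is +3.
Ti sits in group 4; removing 3 electrons leaves Ti³⁺ with 4 − 3 = 1 d electrons.
Configuration: t2g^1 e_g^0, giving 1 unpaired electron.

1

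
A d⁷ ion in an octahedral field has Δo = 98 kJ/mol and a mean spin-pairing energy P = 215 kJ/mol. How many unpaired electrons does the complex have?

3

Here Δo < P (98 < 215), so the high-spin state is favoured.
Filling d⁷ accordingly: t₂g⁵ eg².
Unpaired electrons: 3.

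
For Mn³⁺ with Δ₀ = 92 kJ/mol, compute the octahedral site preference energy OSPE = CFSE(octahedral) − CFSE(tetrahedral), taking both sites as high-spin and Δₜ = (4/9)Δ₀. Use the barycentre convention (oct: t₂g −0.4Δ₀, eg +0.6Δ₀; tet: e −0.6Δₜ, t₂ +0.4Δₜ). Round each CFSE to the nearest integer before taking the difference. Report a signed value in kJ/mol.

-39

Mn sits in group 7; removing 3 electrons leaves Mn³⁺ with 7 − 3 = 4 d electrons.
Octahedral (high-spin): t2g^3 e_g^1, CFSE = 3(−0.4) + 1(+0.6) = -0.6Δ₀ = -0.6 × 92 = -55 kJ/mol.
Tetrahedral: e^2 t2^2, CFSE = 2(−0.6) + 2(+0.4) = -0.4Δₜ = -0.4 × (4/9) × 92 = -16 kJ/mol.
OSPE = CFSE(oct) − CFSE(tet) = -55 − (-16) = -39 kJ/mol.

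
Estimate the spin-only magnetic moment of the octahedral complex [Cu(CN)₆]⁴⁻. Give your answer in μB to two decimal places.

Each CN⁻ contributes -1; 6 × (-1) = -6. With overall charge -4, Cu is in the +2 oxidation state.
Cu sits in group 11; removing 2 electrons leaves Cu²⁺ with 11 − 2 = 9 d electrons.
For octahedral d⁹ the high- and low-spin configurations coincide.
Configuration: t₂g⁶ eg³ → 1 unpaired electron.
μ(spin-only) = √[1(1+2)] = √3 ≈ 1.73 μB.

1.73 μB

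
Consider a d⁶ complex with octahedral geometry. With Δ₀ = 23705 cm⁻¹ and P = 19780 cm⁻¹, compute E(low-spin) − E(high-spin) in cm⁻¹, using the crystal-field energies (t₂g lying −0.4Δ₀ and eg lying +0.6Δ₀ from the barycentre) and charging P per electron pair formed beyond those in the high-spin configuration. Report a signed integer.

-7850

High-spin d⁶ fills as t₂g⁴ eg² with CFSE 4(−0.4) + 2(+0.6) = -0.4Δ₀ = -9482 cm⁻¹.
For low-spin the configuration is t₂g⁶ eg⁰: orbital energy -2.4 × 23705 = -56892 cm⁻¹, and 2 additional pairs relative to high-spin add 39560 cm⁻¹, giving -17332 cm⁻¹.
The difference is -17332 − (-9482) = -7850 cm⁻¹, so low-spin lies lower.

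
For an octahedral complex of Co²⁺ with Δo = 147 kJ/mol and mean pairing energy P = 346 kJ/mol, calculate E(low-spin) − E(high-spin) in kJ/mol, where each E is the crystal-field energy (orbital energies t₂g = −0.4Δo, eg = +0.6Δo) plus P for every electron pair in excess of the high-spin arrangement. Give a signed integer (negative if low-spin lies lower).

199

Co²⁺: group 9, so d-count = 9 − 2 = 7.
In the high-spin limit (t₂g⁵ eg²) the orbital term is -0.8Δo = -118 kJ/mol, with no excess pairing.
Low-spin: t₂g⁶ eg¹, orbital CFSE = -1.8Δo = -265 kJ/mol; plus 1 excess pair × P = +346 kJ/mol; total 81 kJ/mol.
E(LS) − E(HS) = 81 − (-118) = 199 kJ/mol.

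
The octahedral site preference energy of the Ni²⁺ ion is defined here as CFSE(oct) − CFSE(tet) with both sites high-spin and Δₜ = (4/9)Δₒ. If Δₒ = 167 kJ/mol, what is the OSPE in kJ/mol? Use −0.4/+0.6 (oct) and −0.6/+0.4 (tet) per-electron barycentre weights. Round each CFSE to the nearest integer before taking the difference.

-141

Ni²⁺: group 10, so d-count = 10 − 2 = 8.
Octahedral high-spin t₂g⁶ eg²: CFSE = -1.2 × 167 = -200 kJ/mol.
Tetrahedral: e⁴ t₂⁴, CFSE = 4(−0.6) + 4(+0.4) = -0.8Δₜ = -0.8 × (4/9) × 167 = -59 kJ/mol.
Subtracting, OSPE = -200 − (-59) = -141 kJ/mol.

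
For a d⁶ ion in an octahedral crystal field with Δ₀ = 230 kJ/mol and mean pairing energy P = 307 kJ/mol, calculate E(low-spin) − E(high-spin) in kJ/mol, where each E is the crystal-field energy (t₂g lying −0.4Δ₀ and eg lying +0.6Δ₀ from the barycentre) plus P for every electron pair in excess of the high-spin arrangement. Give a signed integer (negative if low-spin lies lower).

In the high-spin limit (t₂g⁴ eg²) the orbital term is -0.4Δ₀ = -92 kJ/mol, with no excess pairing.
Low-spin t₂g⁶ eg⁰ gives -2.4Δ₀ = -552 kJ/mol, but forming 2 extra pairs costs 2P = 614 kJ/mol, so E(LS) = -552 + 614 = 62 kJ/mol.
The difference is 62 − (-92) = 154 kJ/mol, so high-spin lies lower.

154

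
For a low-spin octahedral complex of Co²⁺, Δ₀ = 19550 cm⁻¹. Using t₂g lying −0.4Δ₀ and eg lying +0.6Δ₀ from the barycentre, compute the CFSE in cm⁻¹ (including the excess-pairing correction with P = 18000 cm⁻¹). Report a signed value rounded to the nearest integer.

Co is in group 9, so Co²⁺ is d⁷ (9 − 2 = 7).
Electron filling gives t₂g⁶ eg¹.
Orbital CFSE = 6(-0.4) + 1(0.6) = -1.8Δ₀ = -1.8 × 19550 = -35190 cm⁻¹.
High-spin d⁷ would be t₂g⁵ eg² with 2 pairs; low-spin has 3, so 1 excess pair costs +1P = +18000 cm⁻¹.
Net CFSE = -35190 + 18000 = -17190 cm⁻¹.

-17190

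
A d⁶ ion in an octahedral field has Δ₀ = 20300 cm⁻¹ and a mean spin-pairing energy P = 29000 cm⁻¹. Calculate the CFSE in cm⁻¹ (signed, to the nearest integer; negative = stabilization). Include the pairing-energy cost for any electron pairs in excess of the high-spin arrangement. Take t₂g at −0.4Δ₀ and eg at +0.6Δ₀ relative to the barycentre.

Here Δ₀ < P (20300 < 29000), so the high-spin state is favoured.
Filling d⁶ accordingly: t₂g⁴ eg².
Orbital CFSE = -0.4Δ₀ = -0.4 × 20300 = -8120 cm⁻¹.
High-spin has no excess pairs, so no pairing correction applies.

-8120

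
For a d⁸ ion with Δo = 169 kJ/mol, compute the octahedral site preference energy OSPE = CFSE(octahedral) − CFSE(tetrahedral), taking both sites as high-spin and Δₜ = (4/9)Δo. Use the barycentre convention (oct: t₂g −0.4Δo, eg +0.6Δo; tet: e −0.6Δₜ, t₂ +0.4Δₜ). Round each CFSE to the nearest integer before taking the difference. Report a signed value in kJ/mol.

Octahedral high-spin t2g^6 e_g^2: CFSE = -1.2 × 169 = -203 kJ/mol.
Tetrahedral e^4 t2^4 gives -0.8Δₜ = -0.8 × (4/9) × 169 = -60 kJ/mol.
Subtracting, OSPE = -203 − (-60) = -143 kJ/mol.

-143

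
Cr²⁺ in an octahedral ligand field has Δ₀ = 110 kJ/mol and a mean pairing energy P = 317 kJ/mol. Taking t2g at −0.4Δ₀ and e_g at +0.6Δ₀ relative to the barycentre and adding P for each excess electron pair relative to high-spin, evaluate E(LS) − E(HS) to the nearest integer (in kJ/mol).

Group 6 minus oxidation state +2 gives a d⁴ configuration for Cr²⁺.
In the high-spin limit (t2g^3 e_g^1) the orbital term is -0.6Δ₀ = -66 kJ/mol, with no excess pairing.
For low-spin the configuration is t2g^4 e_g^0: orbital energy -1.6 × 110 = -176 kJ/mol, and 1 additional pair relative to high-spin adds 317 kJ/mol, giving 141 kJ/mol.
The difference is 141 − (-66) = 207 kJ/mol, so high-spin lies lower.

207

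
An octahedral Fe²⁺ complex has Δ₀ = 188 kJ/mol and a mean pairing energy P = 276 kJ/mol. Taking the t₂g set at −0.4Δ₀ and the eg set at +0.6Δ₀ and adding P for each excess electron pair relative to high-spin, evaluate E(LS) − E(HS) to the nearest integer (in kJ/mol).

Fe is in group 8, so Fe²⁺ is d⁶ (8 − 2 = 6).
High-spin d⁶ fills as t₂g⁴ eg² with CFSE 4(−0.4) + 2(+0.6) = -0.4Δ₀ = -75 kJ/mol.
For low-spin the configuration is t₂g⁶ eg⁰: orbital energy -2.4 × 188 = -451 kJ/mol, and 2 additional pairs relative to high-spin add 552 kJ/mol, giving 101 kJ/mol.
E(LS) − E(HS) = 101 − (-75) = 176 kJ/mol.

176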